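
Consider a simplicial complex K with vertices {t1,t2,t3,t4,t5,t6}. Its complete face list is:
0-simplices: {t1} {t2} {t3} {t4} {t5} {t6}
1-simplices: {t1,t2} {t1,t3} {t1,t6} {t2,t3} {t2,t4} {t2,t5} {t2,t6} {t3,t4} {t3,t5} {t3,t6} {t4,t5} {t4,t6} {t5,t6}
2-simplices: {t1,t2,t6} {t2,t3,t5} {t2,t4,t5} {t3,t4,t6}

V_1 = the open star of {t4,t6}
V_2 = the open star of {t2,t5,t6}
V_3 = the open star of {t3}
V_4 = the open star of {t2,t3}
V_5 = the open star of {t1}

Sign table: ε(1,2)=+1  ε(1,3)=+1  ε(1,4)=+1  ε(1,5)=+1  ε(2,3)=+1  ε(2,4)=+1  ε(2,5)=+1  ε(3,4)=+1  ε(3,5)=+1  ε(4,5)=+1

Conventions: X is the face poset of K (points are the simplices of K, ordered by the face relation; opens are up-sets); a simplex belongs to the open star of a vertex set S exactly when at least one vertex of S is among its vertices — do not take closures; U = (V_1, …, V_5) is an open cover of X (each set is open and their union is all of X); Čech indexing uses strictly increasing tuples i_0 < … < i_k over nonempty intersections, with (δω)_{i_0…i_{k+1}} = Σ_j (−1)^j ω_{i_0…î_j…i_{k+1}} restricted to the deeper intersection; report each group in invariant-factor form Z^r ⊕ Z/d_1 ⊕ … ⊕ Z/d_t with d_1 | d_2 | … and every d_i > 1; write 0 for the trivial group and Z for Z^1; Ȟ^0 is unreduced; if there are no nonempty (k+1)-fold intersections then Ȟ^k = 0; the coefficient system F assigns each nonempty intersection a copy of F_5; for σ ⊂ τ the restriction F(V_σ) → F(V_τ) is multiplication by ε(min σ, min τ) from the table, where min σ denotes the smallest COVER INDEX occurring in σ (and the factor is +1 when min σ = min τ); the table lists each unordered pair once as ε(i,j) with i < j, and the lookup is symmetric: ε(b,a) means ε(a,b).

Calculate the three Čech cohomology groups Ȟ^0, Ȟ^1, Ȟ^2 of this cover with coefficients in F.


nerve simplices:
  V1={{t4},{t6},{t1,t6},{t2,t4},{t2,t6},{t3,t4},{t3,t6},{t4,t5},{t4,t6},{t5,t6},{t1,t2,t6},{t2,t4,t5},{t3,t4,t6}} V2={{t2},{t5},{t6},{t1,t2},{t1,t6},{t2,t3},{t2,t4},{t2,t5},{t2,t6},{t3,t5},{t3,t6},{t4,t5},{t4,t6},{t5,t6},{t1,t2,t6},{t2,t3,t5},{t2,t4,t5},{t3,t4,t6}} V3={{t3},{t1,t3},{t2,t3},{t3,t4},{t3,t5},{t3,t6},{t2,t3,t5},{t3,t4,t6}} V4={{t2},{t3},{t1,t2},{t1,t3},{t2,t3},{t2,t4},{t2,t5},{t2,t6},{t3,t4},{t3,t5},{t3,t6},{t1,t2,t6},{t2,t3,t5},{t2,t4,t5},{t3,t4,t6}} V5={{t1},{t1,t2},{t1,t3},{t1,t6},{t1,t2,t6}}
  V12={{t6},{t1,t6},{t2,t4},{t2,t6},{t3,t6},{t4,t5},{t4,t6},{t5,t6},{t1,t2,t6},{t2,t4,t5},{t3,t4,t6}} V13={{t3,t4},{t3,t6},{t3,t4,t6}} V14={{t2,t4},{t2,t6},{t3,t4},{t3,t6},{t1,t2,t6},{t2,t4,t5},{t3,t4,t6}} V15={{t1,t6},{t1,t2,t6}} V23={{t2,t3},{t3,t5},{t3,t6},{t2,t3,t5},{t3,t4,t6}} V24={{t2},{t1,t2},{t2,t3},{t2,t4},{t2,t5},{t2,t6},{t3,t5},{t3,t6},{t1,t2,t6},{t2,t3,t5},{t2,t4,t5},{t3,t4,t6}} V25={{t1,t2},{t1,t6},{t1,t2,t6}} V34={{t3},{t1,t3},{t2,t3},{t3,t4},{t3,t5},{t3,t6},{t2,t3,t5},{t3,t4,t6}} V35={{t1,t3}} V45={{t1,t2},{t1,t3},{t1,t2,t6}}
  V123={{t3,t6},{t3,t4,t6}} V124={{t2,t4},{t2,t6},{t3,t6},{t1,t2,t6},{t2,t4,t5},{t3,t4,t6}} V125={{t1,t6},{t1,t2,t6}} V134={{t3,t4},{t3,t6},{t3,t4,t6}} V145={{t1,t2,t6}} V234={{t2,t3},{t3,t5},{t3,t6},{t2,t3,t5},{t3,t4,t6}} V245={{t1,t2},{t1,t2,t6}} V345={{t1,t3}}
  V1234={{t3,t6},{t3,t4,t6}} V1245={{t1,t2,t6}}
C dims 5,10,8,2; δ0: rk_F5 4; δ1: rk_F5 6; δ2: rk_F5 2
degree 0: 5−4−0 = 1 → Ȟ^0 ≅ Z/5
degree 1: 10−6−4 = 0 → Ȟ^1 ≅ 0
degree 2: 8−2−6 = 0 → Ȟ^2 ≅ 0

Ȟ^0(U;F) ≅ Z/5; Ȟ^1(U;F) ≅ 0; Ȟ^2(U;F) ≅ 0


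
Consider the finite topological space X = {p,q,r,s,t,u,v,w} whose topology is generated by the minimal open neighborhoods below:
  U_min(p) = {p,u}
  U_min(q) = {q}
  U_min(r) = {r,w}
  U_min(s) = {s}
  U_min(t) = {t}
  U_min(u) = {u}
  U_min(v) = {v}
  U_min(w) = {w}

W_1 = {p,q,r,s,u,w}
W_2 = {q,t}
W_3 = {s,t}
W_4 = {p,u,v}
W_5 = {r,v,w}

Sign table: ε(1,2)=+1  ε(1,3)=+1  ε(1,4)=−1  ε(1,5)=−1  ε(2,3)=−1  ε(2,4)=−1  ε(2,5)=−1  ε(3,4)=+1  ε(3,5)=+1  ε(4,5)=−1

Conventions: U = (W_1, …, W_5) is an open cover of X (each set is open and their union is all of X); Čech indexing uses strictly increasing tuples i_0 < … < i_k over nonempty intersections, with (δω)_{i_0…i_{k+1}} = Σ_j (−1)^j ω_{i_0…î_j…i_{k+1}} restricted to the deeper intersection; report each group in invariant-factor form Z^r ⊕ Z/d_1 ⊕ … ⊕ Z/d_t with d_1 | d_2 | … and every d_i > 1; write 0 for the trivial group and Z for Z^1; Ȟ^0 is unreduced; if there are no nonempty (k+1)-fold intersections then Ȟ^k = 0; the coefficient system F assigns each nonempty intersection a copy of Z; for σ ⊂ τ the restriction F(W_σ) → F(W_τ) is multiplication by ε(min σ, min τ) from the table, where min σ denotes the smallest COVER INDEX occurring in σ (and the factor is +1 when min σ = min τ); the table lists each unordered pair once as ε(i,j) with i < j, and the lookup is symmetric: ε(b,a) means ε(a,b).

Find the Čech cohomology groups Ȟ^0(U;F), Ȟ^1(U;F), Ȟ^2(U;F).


Ȟ^0 ≅ 0,  Ȟ^1 ≅ Z ⊕ Z/2,  Ȟ^2 ≅ 0

nerve simplices:
  W12={q} W13={s} W14={p,u} W15={r,w} W23={t} W45={v}
C dims 5,6; δ0: rk 5, SNF 1^4·2
degree 0: 5−5−0 = 0 → Ȟ^0 ≅ 0
degree 1: 6−0−5 = 1 plus torsion [2] → Ȟ^1 ≅ Z ⊕ Z/2
degree 2: 0−0−0 = 0 → Ȟ^2 ≅ 0


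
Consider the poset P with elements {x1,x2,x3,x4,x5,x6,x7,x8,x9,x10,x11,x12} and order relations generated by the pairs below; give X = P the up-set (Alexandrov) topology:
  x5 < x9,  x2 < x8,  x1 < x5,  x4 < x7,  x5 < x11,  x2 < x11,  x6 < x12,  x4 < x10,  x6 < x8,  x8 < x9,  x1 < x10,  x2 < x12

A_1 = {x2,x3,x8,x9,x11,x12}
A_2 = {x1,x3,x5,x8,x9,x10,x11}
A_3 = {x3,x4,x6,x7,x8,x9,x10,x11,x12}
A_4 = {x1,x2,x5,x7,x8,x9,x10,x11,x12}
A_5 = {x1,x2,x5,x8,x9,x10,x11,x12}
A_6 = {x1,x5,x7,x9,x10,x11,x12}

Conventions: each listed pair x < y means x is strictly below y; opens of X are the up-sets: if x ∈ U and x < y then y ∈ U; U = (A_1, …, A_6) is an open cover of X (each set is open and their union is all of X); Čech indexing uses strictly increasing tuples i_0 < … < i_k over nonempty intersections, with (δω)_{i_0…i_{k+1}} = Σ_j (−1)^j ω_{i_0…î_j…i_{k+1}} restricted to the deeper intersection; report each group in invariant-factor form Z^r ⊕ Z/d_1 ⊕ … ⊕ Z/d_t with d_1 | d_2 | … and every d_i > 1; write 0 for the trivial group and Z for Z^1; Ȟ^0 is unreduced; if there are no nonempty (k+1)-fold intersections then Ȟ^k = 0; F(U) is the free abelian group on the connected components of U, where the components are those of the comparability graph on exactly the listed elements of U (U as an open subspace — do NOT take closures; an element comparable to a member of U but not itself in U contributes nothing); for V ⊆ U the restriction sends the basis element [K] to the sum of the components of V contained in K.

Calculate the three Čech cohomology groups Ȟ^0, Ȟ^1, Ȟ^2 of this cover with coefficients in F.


nonempty overlaps:
  A12={x3,x8,x9,x11} A13={x3,x8,x9,x11,x12} A14={x2,x8,x9,x11,x12} A15={x2,x8,x9,x11,x12} A16={x9,x11,x12} A23={x3,x8,x9,x10,x11} A24={x1,x5,x8,x9,x10,x11} A25={x1,x5,x8,x9,x10,x11} A26={x1,x5,x9,x10,x11} A34={x7,x8,x9,x10,x11,x12} A35={x8,x9,x10,x11,x12} A36={x7,x9,x10,x11,x12} A45={x1,x2,x5,x8,x9,x10,x11,x12} A46={x1,x5,x7,x9,x10,x11,x12} A56={x1,x5,x9,x10,x11,x12}
  A123={x3,x8,x9,x11} A124={x8,x9,x11} A125={x8,x9,x11} A126={x9,x11} A134={x8,x9,x11,x12} A135={x8,x9,x11,x12} A136={x9,x11,x12} A145={x2,x8,x9,x11,x12} A146={x9,x11,x12} A156={x9,x11,x12} A234={x8,x9,x10,x11} A235={x8,x9,x10,x11} A236={x9,x10,x11} A245={x1,x5,x8,x9,x10,x11} A246={x1,x5,x9,x10,x11} A256={x1,x5,x9,x10,x11} A345={x8,x9,x10,x11,x12} A346={x7,x9,x10,x11,x12} A356={x9,x10,x11,x12} A456={x1,x5,x9,x10,x11,x12}
  A1234={x8,x9,x11} A1235={x8,x9,x11} A1236={x9,x11} A1245={x8,x9,x11} A1246={x9,x11} A1256={x9,x11} A1345={x8,x9,x11,x12} A1346={x9,x11,x12} A1356={x9,x11,x12} A1456={x9,x11,x12} A2345={x8,x9,x10,x11} A2346={x9,x10,x11} A2356={x9,x10,x11} A2456={x1,x5,x9,x10,x11} A3456={x9,x10,x11,x12}
  A12345={x8,x9,x11} A12346={x9,x11} A12356={x9,x11} A12456={x9,x11} A13456={x9,x11,x12} A23456={x9,x10,x11}
  A123456={x9,x11}
components per intersection:
  A1: {x2,x8,x9,x11,x12} {x3}
  A2: {x1,x5,x8,x9,x10,x11} {x3}
  A3: {x3} {x4,x7,x10} {x6,x8,x9,x12} {x11}
  A4: {x1,x2,x5,x8,x9,x10,x11,x12} {x7}
  A5: {x1,x2,x5,x8,x9,x10,x11,x12}
  A6: {x1,x5,x9,x10,x11} {x7} {x12}
  A12: {x3} {x8,x9} {x11}
  A13: {x3} {x8,x9} {x11} {x12}
  A14: {x2,x8,x9,x11,x12}
  A15: {x2,x8,x9,x11,x12}
  A16: {x9} {x11} {x12}
  A23: {x3} {x8,x9} {x10} {x11}
  A24: {x1,x5,x8,x9,x10,x11}
  A25: {x1,x5,x8,x9,x10,x11}
  A26: {x1,x5,x9,x10,x11}
  A34: {x7} {x8,x9} {x10} {x11} {x12}
  A35: {x8,x9} {x10} {x11} {x12}
  A36: {x7} {x9} {x10} {x11} {x12}
  A45: {x1,x2,x5,x8,x9,x10,x11,x12}
  A46: {x1,x5,x9,x10,x11} {x7} {x12}
  A56: {x1,x5,x9,x10,x11} {x12}
  A123: {x3} {x8,x9} {x11}
  A124: {x8,x9} {x11}
  A125: {x8,x9} {x11}
  A126: {x9} {x11}
  A134: {x8,x9} {x11} {x12}
  A135: {x8,x9} {x11} {x12}
  A136: {x9} {x11} {x12}
  A145: {x2,x8,x9,x11,x12}
  A146: {x9} {x11} {x12}
  A156: {x9} {x11} {x12}
  A234: {x8,x9} {x10} {x11}
  A235: {x8,x9} {x10} {x11}
  A236: {x9} {x10} {x11}
  A245: {x1,x5,x8,x9,x10,x11}
  A246: {x1,x5,x9,x10,x11}
  A256: {x1,x5,x9,x10,x11}
  A345: {x8,x9} {x10} {x11} {x12}
  A346: {x7} {x9} {x10} {x11} {x12}
  A356: {x9} {x10} {x11} {x12}
  A456: {x1,x5,x9,x10,x11} {x12}
  A1234: {x8,x9} {x11}
  A1235: {x8,x9} {x11}
  A1236: {x9} {x11}
  A1245: {x8,x9} {x11}
  A1246: {x9} {x11}
  A1256: {x9} {x11}
  A1345: {x8,x9} {x11} {x12}
  A1346: {x9} {x11} {x12}
  A1356: {x9} {x11} {x12}
  A1456: {x9} {x11} {x12}
  A2345: {x8,x9} {x10} {x11}
  A2346: {x9} {x10} {x11}
  A2356: {x9} {x10} {x11}
  A2456: {x1,x5,x9,x10,x11}
  A3456: {x9} {x10} {x11} {x12}
  A12345: {x8,x9} {x11}
  A12346: {x9} {x11}
  A12356: {x9} {x11}
  A12456: {x9} {x11}
  A13456: {x9} {x11} {x12}
  A23456: {x9} {x10} {x11}
  A123456: {x9} {x11}
C dims 14,39,52,38; δ0: rk 12, SNF 1^12; δ1: rk 26, SNF 1^26; δ2: rk 26, SNF 1^26
degree 0: 14−12−0 = 2 → Ȟ^0 ≅ Z^2
degree 1: 39−26−12 = 1 → Ȟ^1 ≅ Z
degree 2: 52−26−26 = 0 → Ȟ^2 ≅ 0

Ȟ^0 = Z^2; Ȟ^1 = Z; Ȟ^2 = 0


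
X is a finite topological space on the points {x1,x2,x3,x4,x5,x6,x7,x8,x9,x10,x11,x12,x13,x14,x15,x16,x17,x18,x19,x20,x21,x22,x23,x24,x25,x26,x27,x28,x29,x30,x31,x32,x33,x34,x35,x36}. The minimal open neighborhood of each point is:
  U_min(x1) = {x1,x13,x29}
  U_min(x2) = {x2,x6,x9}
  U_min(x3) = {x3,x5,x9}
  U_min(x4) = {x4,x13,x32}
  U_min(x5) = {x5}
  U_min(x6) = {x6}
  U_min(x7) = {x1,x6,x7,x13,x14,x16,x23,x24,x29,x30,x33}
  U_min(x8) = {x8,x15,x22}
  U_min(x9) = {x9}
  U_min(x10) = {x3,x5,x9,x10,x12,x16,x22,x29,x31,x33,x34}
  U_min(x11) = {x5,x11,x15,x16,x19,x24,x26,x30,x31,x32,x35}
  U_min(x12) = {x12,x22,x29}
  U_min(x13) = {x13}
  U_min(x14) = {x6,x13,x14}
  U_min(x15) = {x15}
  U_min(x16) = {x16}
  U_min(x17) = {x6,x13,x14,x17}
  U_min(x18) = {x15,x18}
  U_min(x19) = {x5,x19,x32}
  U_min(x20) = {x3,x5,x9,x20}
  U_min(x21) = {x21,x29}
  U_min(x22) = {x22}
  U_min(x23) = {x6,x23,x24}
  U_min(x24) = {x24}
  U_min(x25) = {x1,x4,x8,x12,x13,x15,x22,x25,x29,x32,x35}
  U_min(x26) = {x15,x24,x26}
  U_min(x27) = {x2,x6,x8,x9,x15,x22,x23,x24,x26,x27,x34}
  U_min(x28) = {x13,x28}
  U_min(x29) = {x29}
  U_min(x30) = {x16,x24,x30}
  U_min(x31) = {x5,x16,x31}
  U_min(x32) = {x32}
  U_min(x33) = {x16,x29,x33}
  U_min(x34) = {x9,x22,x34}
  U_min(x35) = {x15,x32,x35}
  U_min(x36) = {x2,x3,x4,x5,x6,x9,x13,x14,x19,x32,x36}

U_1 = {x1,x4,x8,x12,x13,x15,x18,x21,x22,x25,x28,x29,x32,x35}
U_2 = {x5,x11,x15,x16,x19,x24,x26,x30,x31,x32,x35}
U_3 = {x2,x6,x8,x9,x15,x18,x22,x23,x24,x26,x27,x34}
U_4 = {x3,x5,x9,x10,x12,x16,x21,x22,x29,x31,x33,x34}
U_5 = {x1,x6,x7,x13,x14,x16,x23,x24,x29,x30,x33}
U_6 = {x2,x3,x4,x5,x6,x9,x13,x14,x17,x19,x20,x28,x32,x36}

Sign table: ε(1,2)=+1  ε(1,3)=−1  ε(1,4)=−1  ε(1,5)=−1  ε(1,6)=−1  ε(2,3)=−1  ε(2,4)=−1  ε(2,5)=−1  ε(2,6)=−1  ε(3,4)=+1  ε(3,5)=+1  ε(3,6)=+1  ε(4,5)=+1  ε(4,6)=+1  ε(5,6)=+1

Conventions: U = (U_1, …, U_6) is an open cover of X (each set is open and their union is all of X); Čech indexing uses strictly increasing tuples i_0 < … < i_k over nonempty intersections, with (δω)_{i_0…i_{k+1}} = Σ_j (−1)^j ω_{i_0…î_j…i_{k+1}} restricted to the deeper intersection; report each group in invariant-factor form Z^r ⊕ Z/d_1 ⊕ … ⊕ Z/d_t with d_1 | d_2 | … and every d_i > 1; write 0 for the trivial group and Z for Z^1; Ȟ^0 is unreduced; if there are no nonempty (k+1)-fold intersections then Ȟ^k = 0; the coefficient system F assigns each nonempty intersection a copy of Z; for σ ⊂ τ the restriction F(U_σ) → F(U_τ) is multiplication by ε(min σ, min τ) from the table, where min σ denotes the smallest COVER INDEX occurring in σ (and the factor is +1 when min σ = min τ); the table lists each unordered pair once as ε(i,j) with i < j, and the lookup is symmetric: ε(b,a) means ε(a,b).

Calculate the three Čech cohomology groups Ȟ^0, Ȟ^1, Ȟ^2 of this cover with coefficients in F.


Ȟ^0(U;F) ≅ Z; Ȟ^1(U;F) ≅ 0; Ȟ^2(U;F) ≅ Z/2

nonempty intersections:
  U12={x15,x32,x35} U13={x8,x15,x18,x22} U14={x12,x21,x22,x29} U15={x1,x13,x29} U16={x4,x13,x28,x32} U23={x15,x24,x26} U24={x5,x16,x31} U25={x16,x24,x30} U26={x5,x19,x32} U34={x9,x22,x34} U35={x6,x23,x24} U36={x2,x6,x9} U45={x16,x29,x33} U46={x3,x5,x9} U56={x6,x13,x14}
  U123={x15} U126={x32} U134={x22} U145={x29} U156={x13} U235={x24} U245={x16} U246={x5} U346={x9} U356={x6}
C dims 6,15,10; δ0: rk 5, SNF 1^5; δ1: rk 10, SNF 1^9·2
Ȟ^0: (6−5)−0=1 ⇒ Z
Ȟ^1: (15−10)−5=0 ⇒ 0
Ȟ^2: (10−0)−10=0 plus torsion [2] ⇒ Z/2


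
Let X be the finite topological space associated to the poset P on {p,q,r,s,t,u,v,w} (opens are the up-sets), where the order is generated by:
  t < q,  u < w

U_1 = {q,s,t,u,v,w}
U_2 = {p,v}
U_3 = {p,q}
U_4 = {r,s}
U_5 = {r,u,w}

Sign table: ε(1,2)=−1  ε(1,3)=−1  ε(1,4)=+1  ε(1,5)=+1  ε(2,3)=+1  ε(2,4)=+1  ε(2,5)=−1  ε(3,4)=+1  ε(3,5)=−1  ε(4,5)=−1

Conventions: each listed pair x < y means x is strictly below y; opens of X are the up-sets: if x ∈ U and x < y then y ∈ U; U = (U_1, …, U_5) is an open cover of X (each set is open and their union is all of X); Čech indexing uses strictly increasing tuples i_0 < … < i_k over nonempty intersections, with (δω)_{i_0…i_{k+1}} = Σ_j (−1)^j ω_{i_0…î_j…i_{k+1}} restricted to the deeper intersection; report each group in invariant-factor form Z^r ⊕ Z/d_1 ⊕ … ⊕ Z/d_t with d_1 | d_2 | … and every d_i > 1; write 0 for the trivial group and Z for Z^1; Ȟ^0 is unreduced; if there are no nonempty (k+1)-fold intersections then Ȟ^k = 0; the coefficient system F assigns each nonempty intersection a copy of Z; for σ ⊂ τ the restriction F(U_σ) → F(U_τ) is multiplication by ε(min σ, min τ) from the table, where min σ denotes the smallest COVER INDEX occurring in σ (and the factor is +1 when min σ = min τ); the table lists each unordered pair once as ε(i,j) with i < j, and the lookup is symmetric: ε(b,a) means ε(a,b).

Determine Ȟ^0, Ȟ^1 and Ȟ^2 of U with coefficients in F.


Ȟ^0 ≅ 0, Ȟ^1 ≅ Z ⊕ Z/2, Ȟ^2 ≅ 0

nerve of the cover:
  U12={v} U13={q} U14={s} U15={u,w} U23={p} U45={r}
C dims 5,6; δ0: rk 5, SNF 1^4·2
Ȟ^0 = (5 − 5) − 0 = 0, so Ȟ^0 ≅ 0
Ȟ^1 = (6 − 0) − 5 = 1 plus torsion [2], so Ȟ^1 ≅ Z ⊕ Z/2
Ȟ^2 = (0 − 0) − 0 = 0, so Ȟ^2 ≅ 0


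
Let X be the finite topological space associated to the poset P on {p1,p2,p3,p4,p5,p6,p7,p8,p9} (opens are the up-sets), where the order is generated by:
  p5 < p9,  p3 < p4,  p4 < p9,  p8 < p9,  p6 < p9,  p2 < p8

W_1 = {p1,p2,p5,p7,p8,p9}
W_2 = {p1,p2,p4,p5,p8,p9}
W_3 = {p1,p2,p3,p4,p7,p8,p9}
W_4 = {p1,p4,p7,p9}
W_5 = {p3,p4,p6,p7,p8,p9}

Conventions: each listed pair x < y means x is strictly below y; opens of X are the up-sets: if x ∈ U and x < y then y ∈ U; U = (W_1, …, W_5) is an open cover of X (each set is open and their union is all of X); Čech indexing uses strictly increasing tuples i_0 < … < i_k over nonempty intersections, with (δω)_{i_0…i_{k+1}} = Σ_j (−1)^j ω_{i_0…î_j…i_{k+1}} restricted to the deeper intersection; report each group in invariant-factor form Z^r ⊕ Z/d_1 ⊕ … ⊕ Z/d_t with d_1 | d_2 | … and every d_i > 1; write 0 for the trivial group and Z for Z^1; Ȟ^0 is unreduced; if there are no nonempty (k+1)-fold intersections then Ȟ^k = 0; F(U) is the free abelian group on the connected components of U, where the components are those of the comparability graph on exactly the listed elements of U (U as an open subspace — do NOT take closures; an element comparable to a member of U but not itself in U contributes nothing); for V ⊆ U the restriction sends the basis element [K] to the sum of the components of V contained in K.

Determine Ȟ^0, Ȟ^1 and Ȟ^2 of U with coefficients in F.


nerve simplices:
  W12={p1,p2,p5,p8,p9} W13={p1,p2,p7,p8,p9} W14={p1,p7,p9} W15={p7,p8,p9} W23={p1,p2,p4,p8,p9} W24={p1,p4,p9} W25={p4,p8,p9} W34={p1,p4,p7,p9} W35={p3,p4,p7,p8,p9} W45={p4,p7,p9}
  W123={p1,p2,p8,p9} W124={p1,p9} W125={p8,p9} W134={p1,p7,p9} W135={p7,p8,p9} W145={p7,p9} W234={p1,p4,p9} W235={p4,p8,p9} W245={p4,p9} W345={p4,p7,p9}
  W1234={p1,p9} W1235={p8,p9} W1245={p9} W1345={p7,p9} W2345={p4,p9}
  W12345={p9}
components per intersection:
  W1: {p1} {p2,p5,p8,p9} {p7}
  W2: {p1} {p2,p4,p5,p8,p9}
  W3: {p1} {p2,p3,p4,p8,p9} {p7}
  W4: {p1} {p4,p9} {p7}
  W5: {p3,p4,p6,p8,p9} {p7}
  W12: {p1} {p2,p5,p8,p9}
  W13: {p1} {p2,p8,p9} {p7}
  W14: {p1} {p7} {p9}
  W15: {p7} {p8,p9}
  W23: {p1} {p2,p4,p8,p9}
  W24: {p1} {p4,p9}
  W25: {p4,p8,p9}
  W34: {p1} {p4,p9} {p7}
  W35: {p3,p4,p8,p9} {p7}
  W45: {p4,p9} {p7}
  W123: {p1} {p2,p8,p9}
  W124: {p1} {p9}
  W125: {p8,p9}
  W134: {p1} {p7} {p9}
  W135: {p7} {p8,p9}
  W145: {p7} {p9}
  W234: {p1} {p4,p9}
  W235: {p4,p8,p9}
  W245: {p4,p9}
  W345: {p4,p9} {p7}
  W1234: {p1} {p9}
  W1235: {p8,p9}
  W1245: {p9}
  W1345: {p7} {p9}
  W2345: {p4,p9}
  W12345: {p9}
C dims 13,22,18,7; δ0: rk 10, SNF 1^10; δ1: rk 12, SNF 1^12; δ2: rk 6, SNF 1^6
degree 0: 13−10−0 = 3 → Ȟ^0 ≅ Z^3
degree 1: 22−12−10 = 0 → Ȟ^1 ≅ 0
degree 2: 18−6−12 = 0 → Ȟ^2 ≅ 0

Ȟ^0 = Z^3, Ȟ^1 = 0 and Ȟ^2 = 0


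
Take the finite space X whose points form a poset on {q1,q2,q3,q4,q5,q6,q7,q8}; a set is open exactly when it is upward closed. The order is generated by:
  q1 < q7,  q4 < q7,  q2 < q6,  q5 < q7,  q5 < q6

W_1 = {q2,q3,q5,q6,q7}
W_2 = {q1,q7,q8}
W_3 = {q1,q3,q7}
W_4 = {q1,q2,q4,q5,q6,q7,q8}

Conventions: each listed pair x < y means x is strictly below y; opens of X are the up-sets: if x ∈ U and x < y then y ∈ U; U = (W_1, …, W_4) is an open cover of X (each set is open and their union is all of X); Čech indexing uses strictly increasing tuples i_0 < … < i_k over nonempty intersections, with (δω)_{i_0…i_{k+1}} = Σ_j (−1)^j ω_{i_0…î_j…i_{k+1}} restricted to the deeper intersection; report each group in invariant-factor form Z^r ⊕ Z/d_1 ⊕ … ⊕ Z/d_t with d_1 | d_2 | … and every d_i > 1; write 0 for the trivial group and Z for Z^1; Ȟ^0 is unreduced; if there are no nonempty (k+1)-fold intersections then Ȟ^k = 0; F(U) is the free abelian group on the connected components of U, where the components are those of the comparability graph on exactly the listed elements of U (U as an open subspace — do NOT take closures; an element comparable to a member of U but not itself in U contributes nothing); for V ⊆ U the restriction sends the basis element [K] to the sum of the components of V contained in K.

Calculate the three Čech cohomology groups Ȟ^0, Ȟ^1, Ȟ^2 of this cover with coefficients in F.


nerve simplices:
  W12={q7} W13={q3,q7} W14={q2,q5,q6,q7} W23={q1,q7} W24={q1,q7,q8} W34={q1,q7}
  W123={q7} W124={q7} W134={q7} W234={q1,q7}
  W1234={q7}
components per intersection:
  W1: {q2,q5,q6,q7} {q3}
  W2: {q1,q7} {q8}
  W3: {q1,q7} {q3}
  W4: {q1,q2,q4,q5,q6,q7} {q8}
  W12: {q7}
  W13: {q3} {q7}
  W14: {q2,q5,q6,q7}
  W23: {q1,q7}
  W24: {q1,q7} {q8}
  W34: {q1,q7}
  W123: {q7}
  W124: {q7}
  W134: {q7}
  W234: {q1,q7}
  W1234: {q7}
C dims 8,8,4,1; δ0: rk 5, SNF 1^5; δ1: rk 3, SNF 1^3; δ2: rk 1, SNF 1^1
degree 0: 8−5−0 = 3 → Ȟ^0 ≅ Z^3
degree 1: 8−3−5 = 0 → Ȟ^1 ≅ 0
degree 2: 4−1−3 = 0 → Ȟ^2 ≅ 0

Ȟ^0 = Z^3; Ȟ^1 = 0; Ȟ^2 = 0


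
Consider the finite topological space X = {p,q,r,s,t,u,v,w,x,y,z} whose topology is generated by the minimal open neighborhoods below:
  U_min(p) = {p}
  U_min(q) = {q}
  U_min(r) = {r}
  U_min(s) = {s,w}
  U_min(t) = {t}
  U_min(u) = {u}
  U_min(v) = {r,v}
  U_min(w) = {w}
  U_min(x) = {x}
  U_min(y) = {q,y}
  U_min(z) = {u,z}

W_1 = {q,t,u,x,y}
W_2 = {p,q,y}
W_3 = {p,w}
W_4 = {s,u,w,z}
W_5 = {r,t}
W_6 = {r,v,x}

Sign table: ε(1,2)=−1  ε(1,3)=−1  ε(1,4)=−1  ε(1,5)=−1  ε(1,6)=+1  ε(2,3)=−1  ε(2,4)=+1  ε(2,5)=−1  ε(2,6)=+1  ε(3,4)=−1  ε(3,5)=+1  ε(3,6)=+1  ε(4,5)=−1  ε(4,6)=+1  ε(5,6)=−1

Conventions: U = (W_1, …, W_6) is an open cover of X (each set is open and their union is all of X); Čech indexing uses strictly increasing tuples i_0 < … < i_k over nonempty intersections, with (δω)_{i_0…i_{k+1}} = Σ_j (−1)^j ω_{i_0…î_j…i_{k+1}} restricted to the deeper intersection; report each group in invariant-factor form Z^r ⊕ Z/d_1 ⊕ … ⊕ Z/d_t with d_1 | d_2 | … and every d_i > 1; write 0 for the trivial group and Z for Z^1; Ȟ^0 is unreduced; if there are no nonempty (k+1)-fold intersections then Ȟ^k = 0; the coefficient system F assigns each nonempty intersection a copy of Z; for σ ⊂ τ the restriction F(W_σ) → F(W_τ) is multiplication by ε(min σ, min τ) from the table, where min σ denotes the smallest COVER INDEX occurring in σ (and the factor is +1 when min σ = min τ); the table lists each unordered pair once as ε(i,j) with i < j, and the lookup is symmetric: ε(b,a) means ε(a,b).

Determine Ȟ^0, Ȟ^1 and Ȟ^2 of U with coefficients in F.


Ȟ^0(U;F) ≅ Z; Ȟ^1(U;F) ≅ Z^2; Ȟ^2(U;F) ≅ 0

nonempty intersections:
  W12={q,y} W14={u} W15={t} W16={x} W23={p} W34={w} W56={r}
C dims 6,7; δ0: rk 5, SNF 1^5
Ȟ^0: (6−5)−0=1 ⇒ Z
Ȟ^1: (7−0)−5=2 ⇒ Z^2
Ȟ^2: (0−0)−0=0 ⇒ 0


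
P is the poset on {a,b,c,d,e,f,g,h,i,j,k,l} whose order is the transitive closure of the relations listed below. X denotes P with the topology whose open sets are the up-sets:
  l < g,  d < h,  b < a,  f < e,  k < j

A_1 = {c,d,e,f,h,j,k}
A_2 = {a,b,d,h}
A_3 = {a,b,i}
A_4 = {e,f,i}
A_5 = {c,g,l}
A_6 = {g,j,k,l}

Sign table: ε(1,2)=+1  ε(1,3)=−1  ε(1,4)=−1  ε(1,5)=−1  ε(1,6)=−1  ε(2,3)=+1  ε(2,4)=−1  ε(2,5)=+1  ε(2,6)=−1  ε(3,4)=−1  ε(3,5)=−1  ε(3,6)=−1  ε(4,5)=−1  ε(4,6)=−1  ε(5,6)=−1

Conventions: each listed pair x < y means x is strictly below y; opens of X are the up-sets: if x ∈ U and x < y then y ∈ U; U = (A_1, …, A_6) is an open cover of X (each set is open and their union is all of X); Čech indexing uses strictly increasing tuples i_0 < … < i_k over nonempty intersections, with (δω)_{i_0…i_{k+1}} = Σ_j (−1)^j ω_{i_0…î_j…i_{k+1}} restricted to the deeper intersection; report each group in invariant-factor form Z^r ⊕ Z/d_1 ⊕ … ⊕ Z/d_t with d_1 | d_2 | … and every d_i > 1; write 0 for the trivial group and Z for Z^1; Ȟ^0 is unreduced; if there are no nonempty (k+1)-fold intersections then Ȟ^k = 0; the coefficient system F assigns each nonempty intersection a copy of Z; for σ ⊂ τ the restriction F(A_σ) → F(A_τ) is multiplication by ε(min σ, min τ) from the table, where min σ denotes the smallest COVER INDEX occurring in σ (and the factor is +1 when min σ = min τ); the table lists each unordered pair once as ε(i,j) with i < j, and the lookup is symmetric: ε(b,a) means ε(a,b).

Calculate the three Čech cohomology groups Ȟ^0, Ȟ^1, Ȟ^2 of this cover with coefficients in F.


nonempty overlaps:
  A12={d,h} A14={e,f} A15={c} A16={j,k} A23={a,b} A34={i} A56={g,l}
C dims 6,7; δ0: rk 6, SNF 1^5·2
degree 0: 6−6−0 = 0 → Ȟ^0 ≅ 0
degree 1: 7−0−6 = 1 plus torsion [2] → Ȟ^1 ≅ Z ⊕ Z/2
degree 2: 0−0−0 = 0 → Ȟ^2 ≅ 0

Ȟ^0(U;F) ≅ 0, Ȟ^1(U;F) ≅ Z ⊕ Z/2, Ȟ^2(U;F) ≅ 0


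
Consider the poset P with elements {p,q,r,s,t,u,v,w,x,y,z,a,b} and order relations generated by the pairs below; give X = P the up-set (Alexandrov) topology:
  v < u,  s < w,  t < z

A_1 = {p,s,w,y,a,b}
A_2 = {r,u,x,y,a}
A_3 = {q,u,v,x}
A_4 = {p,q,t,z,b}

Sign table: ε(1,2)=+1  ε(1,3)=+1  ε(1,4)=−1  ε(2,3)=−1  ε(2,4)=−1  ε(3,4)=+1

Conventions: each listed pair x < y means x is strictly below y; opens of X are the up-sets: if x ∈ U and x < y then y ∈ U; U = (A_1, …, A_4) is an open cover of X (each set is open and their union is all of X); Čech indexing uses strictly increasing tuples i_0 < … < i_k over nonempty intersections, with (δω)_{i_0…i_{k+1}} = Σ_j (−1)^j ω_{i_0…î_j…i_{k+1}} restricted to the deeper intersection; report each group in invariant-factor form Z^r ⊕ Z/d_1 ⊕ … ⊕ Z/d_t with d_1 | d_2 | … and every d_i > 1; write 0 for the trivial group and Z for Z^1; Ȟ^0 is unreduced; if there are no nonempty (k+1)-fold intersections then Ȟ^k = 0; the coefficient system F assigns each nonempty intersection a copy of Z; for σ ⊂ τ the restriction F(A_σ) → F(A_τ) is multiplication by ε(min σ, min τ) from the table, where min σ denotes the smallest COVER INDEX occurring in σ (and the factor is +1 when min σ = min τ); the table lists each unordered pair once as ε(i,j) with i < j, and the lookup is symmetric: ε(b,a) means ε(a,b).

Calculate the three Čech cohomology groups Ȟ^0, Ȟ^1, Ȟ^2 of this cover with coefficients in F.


nonempty overlaps:
  A12={y,a} A14={p,b} A23={u,x} A34={q}
C dims 4,4; δ0: rk 3, SNF 1^3
degree 0: 4−3−0 = 1 → Ȟ^0 ≅ Z
degree 1: 4−0−3 = 1 → Ȟ^1 ≅ Z
degree 2: 0−0−0 = 0 → Ȟ^2 ≅ 0

Ȟ^0 = Z; Ȟ^1 = Z; Ȟ^2 = 0


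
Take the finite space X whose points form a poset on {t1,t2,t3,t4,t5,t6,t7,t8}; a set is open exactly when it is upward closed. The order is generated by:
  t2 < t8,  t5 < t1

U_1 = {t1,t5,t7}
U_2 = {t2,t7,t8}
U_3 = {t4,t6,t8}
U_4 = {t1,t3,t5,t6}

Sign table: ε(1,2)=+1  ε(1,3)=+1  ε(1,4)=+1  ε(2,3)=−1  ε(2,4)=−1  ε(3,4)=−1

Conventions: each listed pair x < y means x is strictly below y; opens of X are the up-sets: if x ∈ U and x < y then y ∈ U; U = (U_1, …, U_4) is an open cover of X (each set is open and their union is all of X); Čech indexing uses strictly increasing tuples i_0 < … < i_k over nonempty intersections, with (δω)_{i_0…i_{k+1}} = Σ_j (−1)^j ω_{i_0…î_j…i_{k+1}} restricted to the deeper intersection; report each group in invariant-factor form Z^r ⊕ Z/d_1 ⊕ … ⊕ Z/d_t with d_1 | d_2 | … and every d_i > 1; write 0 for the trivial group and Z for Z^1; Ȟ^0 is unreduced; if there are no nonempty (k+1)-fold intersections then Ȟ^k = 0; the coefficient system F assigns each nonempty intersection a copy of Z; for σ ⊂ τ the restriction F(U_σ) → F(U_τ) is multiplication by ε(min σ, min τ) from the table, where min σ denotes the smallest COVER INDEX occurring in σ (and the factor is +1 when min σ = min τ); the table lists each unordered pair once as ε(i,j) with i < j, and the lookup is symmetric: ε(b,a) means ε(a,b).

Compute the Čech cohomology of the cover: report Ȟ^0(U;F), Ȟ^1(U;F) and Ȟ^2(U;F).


nerve of the cover:
  U12={t7} U14={t1,t5} U23={t8} U34={t6}
C dims 4,4; δ0: rk 3, SNF 1^3
Ȟ^0 = (4 − 3) − 0 = 1, so Ȟ^0 ≅ Z
Ȟ^1 = (4 − 0) − 3 = 1, so Ȟ^1 ≅ Z
Ȟ^2 = (0 − 0) − 0 = 0, so Ȟ^2 ≅ 0

Ȟ^0 ≅ Z,  Ȟ^1 ≅ Z,  Ȟ^2 ≅ 0


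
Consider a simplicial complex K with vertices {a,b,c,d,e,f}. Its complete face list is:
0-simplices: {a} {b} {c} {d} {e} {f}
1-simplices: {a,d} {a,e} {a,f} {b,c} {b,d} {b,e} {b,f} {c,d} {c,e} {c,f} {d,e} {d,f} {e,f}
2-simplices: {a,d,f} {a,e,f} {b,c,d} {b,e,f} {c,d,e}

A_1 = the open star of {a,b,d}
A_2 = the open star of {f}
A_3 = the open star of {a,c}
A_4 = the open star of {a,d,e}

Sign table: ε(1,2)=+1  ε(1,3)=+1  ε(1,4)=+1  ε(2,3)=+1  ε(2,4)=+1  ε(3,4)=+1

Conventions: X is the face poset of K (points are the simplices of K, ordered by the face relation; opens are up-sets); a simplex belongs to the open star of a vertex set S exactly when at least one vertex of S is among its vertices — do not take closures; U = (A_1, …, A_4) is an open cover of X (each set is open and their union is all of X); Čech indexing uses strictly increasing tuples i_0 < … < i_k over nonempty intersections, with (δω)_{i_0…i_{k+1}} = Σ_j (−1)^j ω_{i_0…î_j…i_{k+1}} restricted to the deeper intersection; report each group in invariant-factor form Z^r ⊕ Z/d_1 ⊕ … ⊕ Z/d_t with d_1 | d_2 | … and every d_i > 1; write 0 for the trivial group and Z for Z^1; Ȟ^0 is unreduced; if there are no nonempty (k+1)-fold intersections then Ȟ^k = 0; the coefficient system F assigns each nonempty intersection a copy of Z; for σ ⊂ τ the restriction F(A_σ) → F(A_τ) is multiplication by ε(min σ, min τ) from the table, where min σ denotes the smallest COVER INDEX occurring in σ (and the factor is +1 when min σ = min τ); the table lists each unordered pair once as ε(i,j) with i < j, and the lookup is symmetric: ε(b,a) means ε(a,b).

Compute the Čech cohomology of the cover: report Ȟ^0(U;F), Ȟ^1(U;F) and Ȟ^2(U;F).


intersection data:
  A1={{a},{b},{d},{a,d},{a,e},{a,f},{b,c},{b,d},{b,e},{b,f},{c,d},{d,e},{d,f},{a,d,f},{a,e,f},{b,c,d},{b,e,f},{c,d,e}} A2={{f},{a,f},{b,f},{c,f},{d,f},{e,f},{a,d,f},{a,e,f},{b,e,f}} A3={{a},{c},{a,d},{a,e},{a,f},{b,c},{c,d},{c,e},{c,f},{a,d,f},{a,e,f},{b,c,d},{c,d,e}} A4={{a},{d},{e},{a,d},{a,e},{a,f},{b,d},{b,e},{c,d},{c,e},{d,e},{d,f},{e,f},{a,d,f},{a,e,f},{b,c,d},{b,e,f},{c,d,e}}
  A12={{a,f},{b,f},{d,f},{a,d,f},{a,e,f},{b,e,f}} A13={{a},{a,d},{a,e},{a,f},{b,c},{c,d},{a,d,f},{a,e,f},{b,c,d},{c,d,e}} A14={{a},{d},{a,d},{a,e},{a,f},{b,d},{b,e},{c,d},{d,e},{d,f},{a,d,f},{a,e,f},{b,c,d},{b,e,f},{c,d,e}} A23={{a,f},{c,f},{a,d,f},{a,e,f}} A24={{a,f},{d,f},{e,f},{a,d,f},{a,e,f},{b,e,f}} A34={{a},{a,d},{a,e},{a,f},{c,d},{c,e},{a,d,f},{a,e,f},{b,c,d},{c,d,e}}
  A123={{a,f},{a,d,f},{a,e,f}} A124={{a,f},{d,f},{a,d,f},{a,e,f},{b,e,f}} A134={{a},{a,d},{a,e},{a,f},{c,d},{a,d,f},{a,e,f},{b,c,d},{c,d,e}} A234={{a,f},{a,d,f},{a,e,f}}
  A1234={{a,f},{a,d,f},{a,e,f}}
C dims 4,6,4,1; δ0: rk 3, SNF 1^3; δ1: rk 3, SNF 1^3; δ2: rk 1, SNF 1^1
Ȟ^0 = (4 − 3) − 0 = 1, so Ȟ^0 ≅ Z
Ȟ^1 = (6 − 3) − 3 = 0, so Ȟ^1 ≅ 0
Ȟ^2 = (4 − 1) − 3 = 0, so Ȟ^2 ≅ 0

Ȟ^0 = Z, Ȟ^1 = 0, Ȟ^2 = 0


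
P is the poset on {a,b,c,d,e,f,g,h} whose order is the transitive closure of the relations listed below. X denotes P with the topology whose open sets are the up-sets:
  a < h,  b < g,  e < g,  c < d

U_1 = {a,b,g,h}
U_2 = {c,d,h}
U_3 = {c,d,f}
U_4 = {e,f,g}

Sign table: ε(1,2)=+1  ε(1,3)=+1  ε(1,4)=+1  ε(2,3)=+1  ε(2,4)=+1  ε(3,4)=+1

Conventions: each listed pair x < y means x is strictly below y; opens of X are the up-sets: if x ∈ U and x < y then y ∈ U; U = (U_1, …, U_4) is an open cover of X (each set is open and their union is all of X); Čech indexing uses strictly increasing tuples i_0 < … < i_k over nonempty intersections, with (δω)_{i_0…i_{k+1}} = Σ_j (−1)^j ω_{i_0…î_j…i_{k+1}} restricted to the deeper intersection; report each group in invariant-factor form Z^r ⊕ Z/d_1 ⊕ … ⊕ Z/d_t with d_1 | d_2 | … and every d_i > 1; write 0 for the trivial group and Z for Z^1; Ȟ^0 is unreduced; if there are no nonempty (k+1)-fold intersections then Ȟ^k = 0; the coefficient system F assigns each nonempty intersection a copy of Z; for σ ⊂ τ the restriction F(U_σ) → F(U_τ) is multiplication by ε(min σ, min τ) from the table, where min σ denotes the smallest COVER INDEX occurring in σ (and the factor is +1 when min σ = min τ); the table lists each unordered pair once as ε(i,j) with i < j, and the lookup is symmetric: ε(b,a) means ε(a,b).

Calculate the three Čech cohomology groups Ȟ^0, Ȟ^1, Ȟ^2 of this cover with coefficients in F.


Ȟ^0 = Z, Ȟ^1 = Z, Ȟ^2 = 0

nerve simplices:
  U12={h} U14={g} U23={c,d} U34={f}
C dims 4,4; δ0: rk 3, SNF 1^3
degree 0: 4−3−0 = 1 → Ȟ^0 ≅ Z
degree 1: 4−0−3 = 1 → Ȟ^1 ≅ Z
degree 2: 0−0−0 = 0 → Ȟ^2 ≅ 0


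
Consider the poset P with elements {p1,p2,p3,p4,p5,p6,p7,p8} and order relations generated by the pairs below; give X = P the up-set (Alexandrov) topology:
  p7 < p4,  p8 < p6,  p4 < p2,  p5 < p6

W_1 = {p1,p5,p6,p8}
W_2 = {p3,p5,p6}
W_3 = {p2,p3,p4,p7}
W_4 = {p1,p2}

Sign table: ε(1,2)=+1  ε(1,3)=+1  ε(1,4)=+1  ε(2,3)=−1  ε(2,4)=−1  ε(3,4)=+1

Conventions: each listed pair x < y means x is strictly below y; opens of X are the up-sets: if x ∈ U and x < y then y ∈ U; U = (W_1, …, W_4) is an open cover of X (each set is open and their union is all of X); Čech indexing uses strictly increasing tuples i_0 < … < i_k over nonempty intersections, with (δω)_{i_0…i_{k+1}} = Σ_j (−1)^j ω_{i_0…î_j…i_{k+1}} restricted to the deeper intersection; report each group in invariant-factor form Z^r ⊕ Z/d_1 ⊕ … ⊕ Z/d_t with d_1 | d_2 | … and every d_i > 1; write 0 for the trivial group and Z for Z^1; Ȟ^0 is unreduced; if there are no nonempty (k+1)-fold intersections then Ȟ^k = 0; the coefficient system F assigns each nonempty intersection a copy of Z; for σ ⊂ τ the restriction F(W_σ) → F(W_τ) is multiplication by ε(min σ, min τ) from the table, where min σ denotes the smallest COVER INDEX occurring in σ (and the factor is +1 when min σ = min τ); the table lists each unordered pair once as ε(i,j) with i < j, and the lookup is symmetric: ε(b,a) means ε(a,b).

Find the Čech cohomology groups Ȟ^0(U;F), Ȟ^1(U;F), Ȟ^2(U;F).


Ȟ^0 ≅ 0, Ȟ^1 ≅ Z/2, Ȟ^2 ≅ 0

nerve of the cover:
  W12={p5,p6} W14={p1} W23={p3} W34={p2}
C dims 4,4; δ0: rk 4, SNF 1^3·2
Ȟ^0 = (4 − 4) − 0 = 0, so Ȟ^0 ≅ 0
Ȟ^1 = (4 − 0) − 4 = 0 plus torsion [2], so Ȟ^1 ≅ Z/2
Ȟ^2 = (0 − 0) − 0 = 0, so Ȟ^2 ≅ 0


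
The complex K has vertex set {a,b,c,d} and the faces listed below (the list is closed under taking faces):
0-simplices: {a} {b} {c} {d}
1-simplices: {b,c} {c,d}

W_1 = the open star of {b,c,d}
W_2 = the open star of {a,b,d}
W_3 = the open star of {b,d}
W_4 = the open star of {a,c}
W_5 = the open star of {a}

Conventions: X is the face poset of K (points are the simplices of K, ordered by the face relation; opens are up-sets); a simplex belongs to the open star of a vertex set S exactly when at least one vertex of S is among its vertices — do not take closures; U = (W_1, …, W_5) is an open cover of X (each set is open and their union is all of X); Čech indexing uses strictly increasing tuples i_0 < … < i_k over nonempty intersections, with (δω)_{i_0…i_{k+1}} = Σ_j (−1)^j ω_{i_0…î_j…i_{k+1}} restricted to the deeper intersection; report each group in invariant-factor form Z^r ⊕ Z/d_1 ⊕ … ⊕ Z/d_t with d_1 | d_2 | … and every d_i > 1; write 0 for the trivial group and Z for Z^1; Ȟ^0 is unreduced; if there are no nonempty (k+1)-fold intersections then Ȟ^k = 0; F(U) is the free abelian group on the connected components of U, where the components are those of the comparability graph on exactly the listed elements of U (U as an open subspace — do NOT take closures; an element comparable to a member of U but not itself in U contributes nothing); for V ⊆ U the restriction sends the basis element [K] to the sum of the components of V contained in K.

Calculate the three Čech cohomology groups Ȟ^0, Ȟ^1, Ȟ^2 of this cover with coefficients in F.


Ȟ^0 = Z^2, Ȟ^1 = 0 and Ȟ^2 = 0

cover nerve:
  W1={{b},{c},{d},{b,c},{c,d}} W2={{a},{b},{d},{b,c},{c,d}} W3={{b},{d},{b,c},{c,d}} W4={{a},{c},{b,c},{c,d}} W5={{a}}
  W12={{b},{d},{b,c},{c,d}} W13={{b},{d},{b,c},{c,d}} W14={{c},{b,c},{c,d}} W23={{b},{d},{b,c},{c,d}} W24={{a},{b,c},{c,d}} W25={{a}} W34={{b,c},{c,d}} W45={{a}}
  W123={{b},{d},{b,c},{c,d}} W124={{b,c},{c,d}} W134={{b,c},{c,d}} W234={{b,c},{c,d}} W245={{a}}
  W1234={{b,c},{c,d}}
components per intersection:
  W1: {{b},{c},{d},{b,c},{c,d}}
  W2: {{a}} {{b},{b,c}} {{d},{c,d}}
  W3: {{b},{b,c}} {{d},{c,d}}
  W4: {{a}} {{c},{b,c},{c,d}}
  W5: {{a}}
  W12: {{b},{b,c}} {{d},{c,d}}
  W13: {{b},{b,c}} {{d},{c,d}}
  W14: {{c},{b,c},{c,d}}
  W23: {{b},{b,c}} {{d},{c,d}}
  W24: {{a}} {{b,c}} {{c,d}}
  W25: {{a}}
  W34: {{b,c}} {{c,d}}
  W45: {{a}}
  W123: {{b},{b,c}} {{d},{c,d}}
  W124: {{b,c}} {{c,d}}
  W134: {{b,c}} {{c,d}}
  W234: {{b,c}} {{c,d}}
  W245: {{a}}
  W1234: {{b,c}} {{c,d}}
C dims 9,14,9,2; δ0: rk 7, SNF 1^7; δ1: rk 7, SNF 1^7; δ2: rk 2, SNF 1^2
Ȟ^0: (9−7)−0=2 ⇒ Z^2
Ȟ^1: (14−7)−7=0 ⇒ 0
Ȟ^2: (9−2)−7=0 ⇒ 0


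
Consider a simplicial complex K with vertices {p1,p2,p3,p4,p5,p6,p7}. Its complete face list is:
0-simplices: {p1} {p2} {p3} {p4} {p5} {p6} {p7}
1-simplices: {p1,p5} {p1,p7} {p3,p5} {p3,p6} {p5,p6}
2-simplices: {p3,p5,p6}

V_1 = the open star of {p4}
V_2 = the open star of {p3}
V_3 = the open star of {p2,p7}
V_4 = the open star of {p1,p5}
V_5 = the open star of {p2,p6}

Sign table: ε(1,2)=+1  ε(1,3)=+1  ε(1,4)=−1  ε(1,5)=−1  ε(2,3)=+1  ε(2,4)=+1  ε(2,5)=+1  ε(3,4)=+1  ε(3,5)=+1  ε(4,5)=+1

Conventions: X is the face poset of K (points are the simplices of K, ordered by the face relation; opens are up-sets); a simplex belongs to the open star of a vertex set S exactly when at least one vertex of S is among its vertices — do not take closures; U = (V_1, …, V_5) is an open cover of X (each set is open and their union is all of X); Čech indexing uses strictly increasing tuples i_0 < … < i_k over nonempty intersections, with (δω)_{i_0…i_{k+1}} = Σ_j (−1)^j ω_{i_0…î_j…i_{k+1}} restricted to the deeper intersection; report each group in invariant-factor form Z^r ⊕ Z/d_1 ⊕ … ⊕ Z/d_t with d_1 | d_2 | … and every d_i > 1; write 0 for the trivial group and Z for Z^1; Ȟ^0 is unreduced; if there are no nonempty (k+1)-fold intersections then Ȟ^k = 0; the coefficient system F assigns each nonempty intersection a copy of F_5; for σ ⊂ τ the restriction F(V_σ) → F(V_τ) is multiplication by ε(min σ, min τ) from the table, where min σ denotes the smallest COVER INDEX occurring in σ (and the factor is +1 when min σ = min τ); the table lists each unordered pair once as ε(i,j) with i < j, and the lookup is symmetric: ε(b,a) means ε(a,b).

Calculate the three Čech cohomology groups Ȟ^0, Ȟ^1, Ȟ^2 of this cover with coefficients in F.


Ȟ^0 ≅ Z/5 ⊕ Z/5, Ȟ^1 ≅ Z/5, Ȟ^2 ≅ 0

nerve simplices:
  V1={{p4}} V2={{p3},{p3,p5},{p3,p6},{p3,p5,p6}} V3={{p2},{p7},{p1,p7}} V4={{p1},{p5},{p1,p5},{p1,p7},{p3,p5},{p5,p6},{p3,p5,p6}} V5={{p2},{p6},{p3,p6},{p5,p6},{p3,p5,p6}}
  V24={{p3,p5},{p3,p5,p6}} V25={{p3,p6},{p3,p5,p6}} V34={{p1,p7}} V35={{p2}} V45={{p5,p6},{p3,p5,p6}}
  V245={{p3,p5,p6}}
C dims 5,5,1; δ0: rk_F5 3; δ1: rk_F5 1
degree 0: 5−3−0 = 2 → Ȟ^0 ≅ Z/5 ⊕ Z/5
degree 1: 5−1−3 = 1 → Ȟ^1 ≅ Z/5
degree 2: 1−0−1 = 0 → Ȟ^2 ≅ 0


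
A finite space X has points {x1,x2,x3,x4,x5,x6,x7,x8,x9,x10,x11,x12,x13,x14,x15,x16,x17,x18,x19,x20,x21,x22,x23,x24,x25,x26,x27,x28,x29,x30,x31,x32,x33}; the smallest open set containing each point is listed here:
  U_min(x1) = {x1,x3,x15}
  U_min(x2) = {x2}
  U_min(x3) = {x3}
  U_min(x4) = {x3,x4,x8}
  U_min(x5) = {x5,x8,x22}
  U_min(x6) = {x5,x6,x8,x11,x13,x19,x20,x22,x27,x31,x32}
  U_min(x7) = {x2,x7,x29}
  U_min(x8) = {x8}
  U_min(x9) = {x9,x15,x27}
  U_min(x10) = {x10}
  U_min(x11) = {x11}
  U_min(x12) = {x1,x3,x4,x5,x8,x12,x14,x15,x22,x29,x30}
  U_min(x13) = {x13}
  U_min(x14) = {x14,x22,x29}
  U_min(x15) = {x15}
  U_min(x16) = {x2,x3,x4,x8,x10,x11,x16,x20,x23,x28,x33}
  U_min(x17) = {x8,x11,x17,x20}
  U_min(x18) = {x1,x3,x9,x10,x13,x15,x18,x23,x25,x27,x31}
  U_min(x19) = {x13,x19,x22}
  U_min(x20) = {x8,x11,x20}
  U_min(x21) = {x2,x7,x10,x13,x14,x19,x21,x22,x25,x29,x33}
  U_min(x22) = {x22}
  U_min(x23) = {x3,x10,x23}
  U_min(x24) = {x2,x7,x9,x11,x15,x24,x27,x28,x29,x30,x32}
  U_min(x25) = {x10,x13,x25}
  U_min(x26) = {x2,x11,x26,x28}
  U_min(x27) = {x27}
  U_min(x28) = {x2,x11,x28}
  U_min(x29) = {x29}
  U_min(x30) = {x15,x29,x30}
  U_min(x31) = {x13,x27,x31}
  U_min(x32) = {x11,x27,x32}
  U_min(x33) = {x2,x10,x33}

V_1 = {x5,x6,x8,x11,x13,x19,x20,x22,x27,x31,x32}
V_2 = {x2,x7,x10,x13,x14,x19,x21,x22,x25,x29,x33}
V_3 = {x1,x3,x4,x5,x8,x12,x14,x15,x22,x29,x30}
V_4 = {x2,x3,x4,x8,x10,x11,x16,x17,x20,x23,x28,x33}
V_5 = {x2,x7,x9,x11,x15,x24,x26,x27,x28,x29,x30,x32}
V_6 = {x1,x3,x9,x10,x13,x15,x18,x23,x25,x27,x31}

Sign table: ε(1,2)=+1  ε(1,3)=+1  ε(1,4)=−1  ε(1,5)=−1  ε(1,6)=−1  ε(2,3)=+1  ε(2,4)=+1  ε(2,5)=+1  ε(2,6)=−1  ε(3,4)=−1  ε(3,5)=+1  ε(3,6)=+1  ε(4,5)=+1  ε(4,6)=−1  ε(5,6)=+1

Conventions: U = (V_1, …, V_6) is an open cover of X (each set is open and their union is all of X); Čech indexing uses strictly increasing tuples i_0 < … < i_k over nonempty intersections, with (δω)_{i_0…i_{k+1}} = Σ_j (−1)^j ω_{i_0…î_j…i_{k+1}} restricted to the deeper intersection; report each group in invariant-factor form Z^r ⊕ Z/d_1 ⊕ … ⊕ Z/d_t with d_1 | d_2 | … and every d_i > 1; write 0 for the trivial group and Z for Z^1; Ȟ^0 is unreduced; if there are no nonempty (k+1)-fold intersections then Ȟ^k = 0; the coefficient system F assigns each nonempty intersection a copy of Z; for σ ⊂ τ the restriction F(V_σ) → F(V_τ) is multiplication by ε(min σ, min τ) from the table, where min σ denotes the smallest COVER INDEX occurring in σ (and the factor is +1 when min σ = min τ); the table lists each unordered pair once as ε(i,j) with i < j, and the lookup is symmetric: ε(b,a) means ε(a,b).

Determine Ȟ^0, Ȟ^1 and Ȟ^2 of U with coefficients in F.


Ȟ^0(U;F) ≅ 0, Ȟ^1(U;F) ≅ Z/2, Ȟ^2(U;F) ≅ Z

nonempty overlaps:
  V12={x13,x19,x22} V13={x5,x8,x22} V14={x8,x11,x20} V15={x11,x27,x32} V16={x13,x27,x31} V23={x14,x22,x29} V24={x2,x10,x33} V25={x2,x7,x29} V26={x10,x13,x25} V34={x3,x4,x8} V35={x15,x29,x30} V36={x1,x3,x15} V45={x2,x11,x28} V46={x3,x10,x23} V56={x9,x15,x27}
  V123={x22} V126={x13} V134={x8} V145={x11} V156={x27} V235={x29} V245={x2} V246={x10} V346={x3} V356={x15}
C dims 6,15,10; δ0: rk 6, SNF 1^5·2; δ1: rk 9, SNF 1^9
degree 0: 6−6−0 = 0 → Ȟ^0 ≅ 0
degree 1: 15−9−6 = 0 plus torsion [2] → Ȟ^1 ≅ Z/2
degree 2: 10−0−9 = 1 → Ȟ^2 ≅ Z
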